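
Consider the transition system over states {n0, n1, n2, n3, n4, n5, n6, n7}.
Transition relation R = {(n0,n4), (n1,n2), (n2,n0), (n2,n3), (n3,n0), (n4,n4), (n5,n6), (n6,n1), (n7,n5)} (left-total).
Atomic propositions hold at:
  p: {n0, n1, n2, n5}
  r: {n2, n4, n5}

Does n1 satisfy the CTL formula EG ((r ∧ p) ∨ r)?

No

Sat(r ∧ p) = {n2, n5}
Sat((r ∧ p) ∨ r) = {n2, n4, n5}
EG ((r ∧ p) ∨ r): greatest fixpoint, start Z0 = {n2, n4, n5}, keep only states in Sat with some successor in Z. Z1 = {n4}; fixed.
Sat(EG ((r ∧ p) ∨ r)) = {n4}
n1 ∉ Sat(EG ((r ∧ p) ∨ r)) = {n4}, so the formula does not hold at n1.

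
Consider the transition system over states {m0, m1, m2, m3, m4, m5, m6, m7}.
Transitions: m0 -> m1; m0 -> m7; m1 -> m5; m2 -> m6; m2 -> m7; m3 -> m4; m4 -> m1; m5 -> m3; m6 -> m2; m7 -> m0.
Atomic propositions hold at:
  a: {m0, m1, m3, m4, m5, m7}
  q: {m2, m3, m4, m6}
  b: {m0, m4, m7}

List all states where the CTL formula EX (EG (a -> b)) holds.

{m0, m2, m6, m7}

Sat(a -> b) = {m0, m2, m4, m6, m7}
EG (a -> b): greatest fixpoint, start Z0 = {m0, m2, m4, m6, m7}, keep only states in Sat with some successor in Z. Z1 = {m0, m2, m6, m7}; fixed.
Sat(EG (a -> b)) = {m0, m2, m6, m7}
Sat(EX (EG (a -> b))) = {s : some successor in {m0, m2, m6, m7}} = {m0, m2, m6, m7}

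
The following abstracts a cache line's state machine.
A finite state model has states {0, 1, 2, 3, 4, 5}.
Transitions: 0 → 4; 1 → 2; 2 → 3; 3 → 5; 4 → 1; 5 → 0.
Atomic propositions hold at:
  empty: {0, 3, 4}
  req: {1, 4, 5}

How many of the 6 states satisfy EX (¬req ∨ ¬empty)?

5

Sat(¬req) = {0, 2, 3}
Sat(¬empty) = {1, 2, 5}
Sat(¬req ∨ ¬empty) = {0, 1, 2, 3, 5}
Sat(EX (¬req ∨ ¬empty)) = {s : some successor in {0, 1, 2, 3, 5}} = {1, 2, 3, 4, 5}
|Sat(EX (¬req ∨ ¬empty))| = |{1, 2, 3, 4, 5}| = 5.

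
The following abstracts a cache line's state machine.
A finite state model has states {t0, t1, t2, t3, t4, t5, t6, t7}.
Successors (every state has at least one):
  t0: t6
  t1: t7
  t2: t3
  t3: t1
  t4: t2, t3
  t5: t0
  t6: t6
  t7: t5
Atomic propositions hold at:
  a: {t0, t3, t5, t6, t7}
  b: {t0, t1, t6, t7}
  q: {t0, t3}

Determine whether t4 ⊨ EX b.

Sat(EX b) = {s : some successor in {t0, t1, t6, t7}} = {t0, t1, t3, t5, t6}
t4 ∉ Sat(EX b) = {t0, t1, t3, t5, t6}, so the formula does not hold at t4.

No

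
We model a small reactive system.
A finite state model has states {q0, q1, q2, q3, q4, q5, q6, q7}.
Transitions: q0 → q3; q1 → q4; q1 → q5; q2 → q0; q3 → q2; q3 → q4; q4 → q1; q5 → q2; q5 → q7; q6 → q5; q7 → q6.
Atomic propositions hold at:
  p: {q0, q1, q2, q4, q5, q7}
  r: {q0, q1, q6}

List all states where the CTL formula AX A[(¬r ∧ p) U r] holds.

Sat(¬r) = {q2, q3, q4, q5, q7}
Sat(¬r ∧ p) = {q2, q4, q5, q7}
A[(¬r ∧ p) U r]: least fixpoint, start Z0 = Sat(r) = {q0, q1, q6}, add states in Sat(¬r ∧ p) with every successor in Z. Z1 = {q0, q1, q2, q4, q6, q7}; Z2 = {q0, q1, q2, q4, q5, q6, q7}; fixed.
Sat(A[(¬r ∧ p) U r]) = {q0, q1, q2, q4, q5, q6, q7}
Sat(AX A[(¬r ∧ p) U r]) = {s : every successor in {q0, q1, q2, q4, q5, q6, q7}} = {q1, q2, q3, q4, q5, q6, q7}

{q1, q2, q3, q4, q5, q6, q7}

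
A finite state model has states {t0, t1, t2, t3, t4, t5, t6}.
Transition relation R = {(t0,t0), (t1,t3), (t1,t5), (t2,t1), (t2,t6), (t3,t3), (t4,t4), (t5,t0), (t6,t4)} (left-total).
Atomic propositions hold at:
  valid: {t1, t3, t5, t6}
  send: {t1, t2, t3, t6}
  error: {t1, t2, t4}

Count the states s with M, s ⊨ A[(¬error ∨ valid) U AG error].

Sat(¬error) = {t0, t3, t5, t6}
Sat(¬error ∨ valid) = {t0, t1, t3, t5, t6}
AG error: greatest fixpoint, start Z0 = {t1, t2, t4}, keep only states in Sat with every successor in Z. Z1 = {t4}; fixed.
Sat(AG error) = {t4}
A[(¬error ∨ valid) U AG error]: least fixpoint, start Z0 = Sat(AG error) = {t4}, add states in Sat(¬error ∨ valid) with every successor in Z. Z1 = {t4, t6}; fixed.
Sat(A[(¬error ∨ valid) U AG error]) = {t4, t6}
|Sat(A[(¬error ∨ valid) U AG error])| = |{t4, t6}| = 2.

2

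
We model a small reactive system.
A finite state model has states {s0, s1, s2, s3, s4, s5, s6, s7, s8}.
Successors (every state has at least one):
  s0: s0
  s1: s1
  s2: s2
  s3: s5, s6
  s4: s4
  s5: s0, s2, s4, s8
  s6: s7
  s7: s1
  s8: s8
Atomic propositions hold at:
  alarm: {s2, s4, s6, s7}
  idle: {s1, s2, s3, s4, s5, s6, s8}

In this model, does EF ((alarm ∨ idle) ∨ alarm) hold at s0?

No

Sat(alarm ∨ idle) = {s1, s2, s3, s4, s5, s6, s7, s8}
Sat((alarm ∨ idle) ∨ alarm) = {s1, s2, s3, s4, s5, s6, s7, s8}
EF ((alarm ∨ idle) ∨ alarm): least fixpoint, start Z0 = {s1, s2, s3, s4, s5, s6, s7, s8}, add states with some successor in Z. Already a fixed point.
Sat(EF ((alarm ∨ idle) ∨ alarm)) = {s1, s2, s3, s4, s5, s6, s7, s8}
s0 ∉ Sat(EF ((alarm ∨ idle) ∨ alarm)) = {s1, s2, s3, s4, s5, s6, s7, s8}, so the formula does not hold at s0.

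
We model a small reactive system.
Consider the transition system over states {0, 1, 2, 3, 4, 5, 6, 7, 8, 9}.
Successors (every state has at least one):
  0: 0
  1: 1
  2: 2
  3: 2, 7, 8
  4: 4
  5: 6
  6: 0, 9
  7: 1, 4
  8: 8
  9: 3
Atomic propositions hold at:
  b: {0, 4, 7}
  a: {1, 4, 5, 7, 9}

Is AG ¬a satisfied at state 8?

Sat(¬a) = {0, 2, 3, 6, 8}
AG ¬a: greatest fixpoint, start Z0 = {0, 2, 3, 6, 8}, keep only states in Sat with every successor in Z. Z1 = {0, 2, 8}; fixed.
Sat(AG ¬a) = {0, 2, 8}
8 ∈ Sat(AG ¬a) = {0, 2, 8}, so the formula holds at 8.

Yes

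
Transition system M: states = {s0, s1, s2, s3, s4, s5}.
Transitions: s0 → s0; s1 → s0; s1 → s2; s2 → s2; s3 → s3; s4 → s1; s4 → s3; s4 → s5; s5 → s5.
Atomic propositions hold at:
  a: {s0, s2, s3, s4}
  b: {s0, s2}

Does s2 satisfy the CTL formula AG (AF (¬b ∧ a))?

No

Sat(¬b) = {s1, s3, s4, s5}
Sat(¬b ∧ a) = {s3, s4}
AF (¬b ∧ a): least fixpoint, start Z0 = {s3, s4}, add states with every successor in Z. Already a fixed point.
Sat(AF (¬b ∧ a)) = {s3, s4}
AG (AF (¬b ∧ a)): greatest fixpoint, start Z0 = {s3, s4}, keep only states in Sat with every successor in Z. Z1 = {s3}; fixed.
Sat(AG (AF (¬b ∧ a))) = {s3}
s2 ∉ Sat(AG (AF (¬b ∧ a))) = {s3}, so the formula does not hold at s2.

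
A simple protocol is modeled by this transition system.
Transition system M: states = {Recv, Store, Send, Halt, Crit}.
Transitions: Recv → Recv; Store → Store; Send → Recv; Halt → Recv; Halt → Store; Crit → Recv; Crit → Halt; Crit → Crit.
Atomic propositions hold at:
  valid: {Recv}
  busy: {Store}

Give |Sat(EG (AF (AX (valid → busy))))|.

Sat(valid → busy) = {Store, Send, Halt, Crit}
Sat(AX (valid → busy)) = {s : every successor in {Store, Send, Halt, Crit}} = {Store}
AF (AX (valid → busy)): least fixpoint, start Z0 = {Store}, add states with every successor in Z. Already a fixed point.
Sat(AF (AX (valid → busy))) = {Store}
EG (AF (AX (valid → busy))): greatest fixpoint, start Z0 = {Store}, keep only states in Sat with some successor in Z. Already a fixed point.
Sat(EG (AF (AX (valid → busy)))) = {Store}
|Sat(EG (AF (AX (valid → busy))))| = |{Store}| = 1.

1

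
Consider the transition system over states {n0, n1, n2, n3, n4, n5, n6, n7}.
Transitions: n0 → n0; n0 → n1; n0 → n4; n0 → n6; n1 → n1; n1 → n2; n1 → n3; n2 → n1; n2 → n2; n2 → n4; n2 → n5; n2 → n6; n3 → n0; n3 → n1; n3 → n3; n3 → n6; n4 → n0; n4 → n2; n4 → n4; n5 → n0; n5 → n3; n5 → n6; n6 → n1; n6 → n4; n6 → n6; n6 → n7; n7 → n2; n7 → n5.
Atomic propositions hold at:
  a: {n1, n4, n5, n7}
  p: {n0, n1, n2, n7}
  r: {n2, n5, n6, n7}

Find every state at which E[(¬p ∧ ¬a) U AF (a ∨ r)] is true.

Sat(¬p) = {n3, n4, n5, n6}
Sat(¬a) = {n0, n2, n3, n6}
Sat(¬p ∧ ¬a) = {n3, n6}
Sat(a ∨ r) = {n1, n2, n4, n5, n6, n7}
AF (a ∨ r): least fixpoint, start Z0 = {n1, n2, n4, n5, n6, n7}, add states with every successor in Z. Already a fixed point.
Sat(AF (a ∨ r)) = {n1, n2, n4, n5, n6, n7}
E[(¬p ∧ ¬a) U AF (a ∨ r)]: least fixpoint, start Z0 = Sat(AF (a ∨ r)) = {n1, n2, n4, n5, n6, n7}, add states in Sat(¬p ∧ ¬a) with some successor in Z. Z1 = {n1, n2, n3, n4, n5, n6, n7}; fixed.
Sat(E[(¬p ∧ ¬a) U AF (a ∨ r)]) = {n1, n2, n3, n4, n5, n6, n7}

{n1, n2, n3, n4, n5, n6, n7}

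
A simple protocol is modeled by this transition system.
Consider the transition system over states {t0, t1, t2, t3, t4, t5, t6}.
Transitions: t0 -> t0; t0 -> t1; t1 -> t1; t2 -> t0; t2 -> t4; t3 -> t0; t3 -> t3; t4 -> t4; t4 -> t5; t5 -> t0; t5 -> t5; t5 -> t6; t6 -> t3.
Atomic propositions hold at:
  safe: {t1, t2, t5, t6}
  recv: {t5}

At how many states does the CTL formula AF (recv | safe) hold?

Sat(recv | safe) = {t1, t2, t5, t6}
AF (recv | safe): least fixpoint, start Z0 = {t1, t2, t5, t6}, add states with every successor in Z. Already a fixed point.
Sat(AF (recv | safe)) = {t1, t2, t5, t6}
|Sat(AF (recv | safe))| = |{t1, t2, t5, t6}| = 4.

4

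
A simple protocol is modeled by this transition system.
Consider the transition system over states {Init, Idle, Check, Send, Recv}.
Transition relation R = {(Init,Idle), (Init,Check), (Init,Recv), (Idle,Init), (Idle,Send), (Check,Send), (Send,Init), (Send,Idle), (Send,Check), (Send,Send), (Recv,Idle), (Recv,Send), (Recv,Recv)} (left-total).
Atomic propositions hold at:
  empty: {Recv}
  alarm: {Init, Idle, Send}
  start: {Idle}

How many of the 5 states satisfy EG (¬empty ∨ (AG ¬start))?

Sat(¬empty) = {Init, Idle, Check, Send}
Sat(¬start) = {Init, Check, Send, Recv}
AG ¬start: greatest fixpoint, start Z0 = {Init, Check, Send, Recv}, keep only states in Sat with every successor in Z. Z1 = {Check}; Z2 = ∅; fixed.
Sat(AG ¬start) = ∅
Sat(¬empty ∨ (AG ¬start)) = {Init, Idle, Check, Send}
EG (¬empty ∨ (AG ¬start)): greatest fixpoint, start Z0 = {Init, Idle, Check, Send}, keep only states in Sat with some successor in Z. Already a fixed point.
Sat(EG (¬empty ∨ (AG ¬start))) = {Init, Idle, Check, Send}
|Sat(EG (¬empty ∨ (AG ¬start)))| = |{Init, Idle, Check, Send}| = 4.

4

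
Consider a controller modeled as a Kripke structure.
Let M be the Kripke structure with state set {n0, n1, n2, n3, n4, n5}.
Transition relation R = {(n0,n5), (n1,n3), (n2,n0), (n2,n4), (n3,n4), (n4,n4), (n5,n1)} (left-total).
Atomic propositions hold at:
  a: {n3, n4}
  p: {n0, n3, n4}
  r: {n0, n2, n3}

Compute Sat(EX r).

{n1, n2}

Sat(EX r) = {s : some successor in {n0, n2, n3}} = {n1, n2}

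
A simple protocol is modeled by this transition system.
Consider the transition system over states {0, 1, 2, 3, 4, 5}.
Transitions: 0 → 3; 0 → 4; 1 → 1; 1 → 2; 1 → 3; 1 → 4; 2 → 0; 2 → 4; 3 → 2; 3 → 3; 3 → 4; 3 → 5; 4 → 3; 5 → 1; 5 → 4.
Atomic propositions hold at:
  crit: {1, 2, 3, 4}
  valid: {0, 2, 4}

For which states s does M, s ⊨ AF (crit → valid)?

{0, 2, 4, 5}

Sat(crit → valid) = {0, 2, 4, 5}
AF (crit → valid): least fixpoint, start Z0 = {0, 2, 4, 5}, add states with every successor in Z. Already a fixed point.
Sat(AF (crit → valid)) = {0, 2, 4, 5}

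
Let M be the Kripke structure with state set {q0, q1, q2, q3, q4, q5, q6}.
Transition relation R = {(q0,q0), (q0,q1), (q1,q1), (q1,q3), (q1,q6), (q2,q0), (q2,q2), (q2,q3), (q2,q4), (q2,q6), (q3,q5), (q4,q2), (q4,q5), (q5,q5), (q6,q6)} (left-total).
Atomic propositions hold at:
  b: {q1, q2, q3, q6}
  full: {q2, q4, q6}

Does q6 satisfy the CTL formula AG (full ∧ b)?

Sat(full ∧ b) = {q2, q6}
AG (full ∧ b): greatest fixpoint, start Z0 = {q2, q6}, keep only states in Sat with every successor in Z. Z1 = {q6}; fixed.
Sat(AG (full ∧ b)) = {q6}
q6 ∈ Sat(AG (full ∧ b)) = {q6}, so the formula holds at q6.

Yes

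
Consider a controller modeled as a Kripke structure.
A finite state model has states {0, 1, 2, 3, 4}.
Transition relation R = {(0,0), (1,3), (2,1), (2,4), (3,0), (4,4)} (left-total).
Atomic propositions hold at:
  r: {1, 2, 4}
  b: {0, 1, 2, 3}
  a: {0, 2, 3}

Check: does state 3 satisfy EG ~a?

Sat(~a) = {1, 4}
EG ~a: greatest fixpoint, start Z0 = {1, 4}, keep only states in Sat with some successor in Z. Z1 = {4}; fixed.
Sat(EG ~a) = {4}
3 ∉ Sat(EG ~a) = {4}, so the formula does not hold at 3.

No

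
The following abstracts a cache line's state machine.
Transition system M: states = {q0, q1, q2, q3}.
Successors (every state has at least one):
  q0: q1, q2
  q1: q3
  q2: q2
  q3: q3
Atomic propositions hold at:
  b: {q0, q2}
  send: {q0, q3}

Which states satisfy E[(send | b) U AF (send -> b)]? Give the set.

{q0, q1, q2}

Sat(send | b) = {q0, q2, q3}
Sat(send -> b) = {q0, q1, q2}
AF (send -> b): least fixpoint, start Z0 = {q0, q1, q2}, add states with every successor in Z. Already a fixed point.
Sat(AF (send -> b)) = {q0, q1, q2}
E[(send | b) U AF (send -> b)]: least fixpoint, start Z0 = Sat(AF (send -> b)) = {q0, q1, q2}, add states in Sat(send | b) with some successor in Z. Already a fixed point.
Sat(E[(send | b) U AF (send -> b)]) = {q0, q1, q2}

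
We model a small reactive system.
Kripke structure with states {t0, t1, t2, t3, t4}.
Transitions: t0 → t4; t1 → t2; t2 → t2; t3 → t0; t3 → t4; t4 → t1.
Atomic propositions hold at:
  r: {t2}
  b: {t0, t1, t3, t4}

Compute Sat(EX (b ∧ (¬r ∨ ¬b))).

Sat(¬r) = {t0, t1, t3, t4}
Sat(¬b) = {t2}
Sat(¬r ∨ ¬b) = {t0, t1, t2, t3, t4}
Sat(b ∧ (¬r ∨ ¬b)) = {t0, t1, t3, t4}
Sat(EX (b ∧ (¬r ∨ ¬b))) = {s : some successor in {t0, t1, t3, t4}} = {t0, t3, t4}

{t0, t3, t4}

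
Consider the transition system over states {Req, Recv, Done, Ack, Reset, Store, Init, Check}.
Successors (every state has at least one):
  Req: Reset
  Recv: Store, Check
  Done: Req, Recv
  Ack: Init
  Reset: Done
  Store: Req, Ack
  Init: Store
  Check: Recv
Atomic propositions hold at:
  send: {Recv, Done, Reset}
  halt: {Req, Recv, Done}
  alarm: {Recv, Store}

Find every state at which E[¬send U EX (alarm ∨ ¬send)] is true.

Sat(¬send) = {Req, Ack, Store, Init, Check}
Sat(alarm ∨ ¬send) = {Req, Recv, Ack, Store, Init, Check}
Sat(EX (alarm ∨ ¬send)) = {s : some successor in {Req, Recv, Ack, Store, Init, Check}} = {Recv, Done, Ack, Store, Init, Check}
E[¬send U EX (alarm ∨ ¬send)]: least fixpoint, start Z0 = Sat(EX (alarm ∨ ¬send)) = {Recv, Done, Ack, Store, Init, Check}, add states in Sat(¬send) with some successor in Z. Already a fixed point.
Sat(E[¬send U EX (alarm ∨ ¬send)]) = {Recv, Done, Ack, Store, Init, Check}

{Recv, Done, Ack, Store, Init, Check}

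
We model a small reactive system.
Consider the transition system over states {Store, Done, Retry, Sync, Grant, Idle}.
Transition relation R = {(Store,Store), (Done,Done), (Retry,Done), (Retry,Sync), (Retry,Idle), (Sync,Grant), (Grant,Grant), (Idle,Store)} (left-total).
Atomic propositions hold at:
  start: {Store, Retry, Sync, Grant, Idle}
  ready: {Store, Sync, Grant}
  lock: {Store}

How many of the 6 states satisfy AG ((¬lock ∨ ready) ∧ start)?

Sat(¬lock) = {Done, Retry, Sync, Grant, Idle}
Sat(¬lock ∨ ready) = {Store, Done, Retry, Sync, Grant, Idle}
Sat((¬lock ∨ ready) ∧ start) = {Store, Retry, Sync, Grant, Idle}
AG ((¬lock ∨ ready) ∧ start): greatest fixpoint, start Z0 = {Store, Retry, Sync, Grant, Idle}, keep only states in Sat with every successor in Z. Z1 = {Store, Sync, Grant, Idle}; fixed.
Sat(AG ((¬lock ∨ ready) ∧ start)) = {Store, Sync, Grant, Idle}
|Sat(AG ((¬lock ∨ ready) ∧ start))| = |{Store, Sync, Grant, Idle}| = 4.

4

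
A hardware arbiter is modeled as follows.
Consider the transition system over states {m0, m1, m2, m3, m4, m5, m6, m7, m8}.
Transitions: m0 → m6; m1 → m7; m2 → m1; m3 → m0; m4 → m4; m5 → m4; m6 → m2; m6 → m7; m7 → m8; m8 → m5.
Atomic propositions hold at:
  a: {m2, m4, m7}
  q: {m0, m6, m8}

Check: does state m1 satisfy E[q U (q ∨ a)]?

No

Sat(q ∨ a) = {m0, m2, m4, m6, m7, m8}
E[q U (q ∨ a)]: least fixpoint, start Z0 = Sat((q ∨ a)) = {m0, m2, m4, m6, m7, m8}, add states in Sat(q) with some successor in Z. Already a fixed point.
Sat(E[q U (q ∨ a)]) = {m0, m2, m4, m6, m7, m8}
m1 ∉ Sat(E[q U (q ∨ a)]) = {m0, m2, m4, m6, m7, m8}, so the formula does not hold at m1.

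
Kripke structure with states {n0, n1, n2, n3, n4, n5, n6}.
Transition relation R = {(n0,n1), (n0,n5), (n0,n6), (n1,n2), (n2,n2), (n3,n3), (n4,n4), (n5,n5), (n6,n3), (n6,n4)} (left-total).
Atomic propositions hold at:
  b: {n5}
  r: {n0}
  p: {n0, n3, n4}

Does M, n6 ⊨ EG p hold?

No

EG p: greatest fixpoint, start Z0 = {n0, n3, n4}, keep only states in Sat with some successor in Z. Z1 = {n3, n4}; fixed.
Sat(EG p) = {n3, n4}
n6 ∉ Sat(EG p) = {n3, n4}, so the formula does not hold at n6.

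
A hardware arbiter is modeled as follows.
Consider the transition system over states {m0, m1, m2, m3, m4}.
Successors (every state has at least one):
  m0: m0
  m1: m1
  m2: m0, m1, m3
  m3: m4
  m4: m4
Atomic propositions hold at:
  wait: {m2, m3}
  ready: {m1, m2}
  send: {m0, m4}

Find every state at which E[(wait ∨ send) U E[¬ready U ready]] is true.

{m1, m2}

Sat(wait ∨ send) = {m0, m2, m3, m4}
Sat(¬ready) = {m0, m3, m4}
E[¬ready U ready]: least fixpoint, start Z0 = Sat(ready) = {m1, m2}, add states in Sat(¬ready) with some successor in Z. Already a fixed point.
Sat(E[¬ready U ready]) = {m1, m2}
E[(wait ∨ send) U E[¬ready U ready]]: least fixpoint, start Z0 = Sat(E[¬ready U ready]) = {m1, m2}, add states in Sat(wait ∨ send) with some successor in Z. Already a fixed point.
Sat(E[(wait ∨ send) U E[¬ready U ready]]) = {m1, m2}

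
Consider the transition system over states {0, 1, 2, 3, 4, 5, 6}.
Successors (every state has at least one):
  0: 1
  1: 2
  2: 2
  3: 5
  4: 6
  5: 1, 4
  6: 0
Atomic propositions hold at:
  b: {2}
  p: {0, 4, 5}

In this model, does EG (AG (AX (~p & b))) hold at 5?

No

Sat(~p) = {1, 2, 3, 6}
Sat(~p & b) = {2}
Sat(AX (~p & b)) = {s : every successor in {2}} = {1, 2}
AG (AX (~p & b)): greatest fixpoint, start Z0 = {1, 2}, keep only states in Sat with every successor in Z. Already a fixed point.
Sat(AG (AX (~p & b))) = {1, 2}
EG (AG (AX (~p & b))): greatest fixpoint, start Z0 = {1, 2}, keep only states in Sat with some successor in Z. Already a fixed point.
Sat(EG (AG (AX (~p & b)))) = {1, 2}
5 ∉ Sat(EG (AG (AX (~p & b)))) = {1, 2}, so the formula does not hold at 5.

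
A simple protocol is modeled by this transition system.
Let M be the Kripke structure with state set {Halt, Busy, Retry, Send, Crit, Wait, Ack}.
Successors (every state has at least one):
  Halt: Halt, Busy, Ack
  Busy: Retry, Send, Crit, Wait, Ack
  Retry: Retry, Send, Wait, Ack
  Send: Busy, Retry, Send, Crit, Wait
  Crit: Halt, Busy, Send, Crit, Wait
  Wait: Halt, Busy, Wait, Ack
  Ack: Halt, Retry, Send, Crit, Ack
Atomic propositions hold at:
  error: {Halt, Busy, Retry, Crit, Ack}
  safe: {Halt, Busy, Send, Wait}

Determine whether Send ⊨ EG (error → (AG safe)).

Yes

AG safe: greatest fixpoint, start Z0 = {Halt, Busy, Send, Wait}, keep only states in Sat with every successor in Z. Z1 = ∅; fixed.
Sat(AG safe) = ∅
Sat(error → (AG safe)) = {Send, Wait}
EG (error → (AG safe)): greatest fixpoint, start Z0 = {Send, Wait}, keep only states in Sat with some successor in Z. Already a fixed point.
Sat(EG (error → (AG safe))) = {Send, Wait}
Send ∈ Sat(EG (error → (AG safe))) = {Send, Wait}, so the formula holds at Send.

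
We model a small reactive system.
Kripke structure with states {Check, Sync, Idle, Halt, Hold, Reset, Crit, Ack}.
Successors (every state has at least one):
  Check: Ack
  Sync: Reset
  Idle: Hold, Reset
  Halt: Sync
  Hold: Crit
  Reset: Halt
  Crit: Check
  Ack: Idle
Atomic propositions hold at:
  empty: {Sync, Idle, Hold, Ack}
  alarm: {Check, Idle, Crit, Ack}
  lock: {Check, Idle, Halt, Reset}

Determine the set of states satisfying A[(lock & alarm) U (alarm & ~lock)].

{Check, Crit, Ack}

Sat(lock & alarm) = {Check, Idle}
Sat(~lock) = {Sync, Hold, Crit, Ack}
Sat(alarm & ~lock) = {Crit, Ack}
A[(lock & alarm) U (alarm & ~lock)]: least fixpoint, start Z0 = Sat((alarm & ~lock)) = {Crit, Ack}, add states in Sat(lock & alarm) with every successor in Z. Z1 = {Check, Crit, Ack}; fixed.
Sat(A[(lock & alarm) U (alarm & ~lock)]) = {Check, Crit, Ack}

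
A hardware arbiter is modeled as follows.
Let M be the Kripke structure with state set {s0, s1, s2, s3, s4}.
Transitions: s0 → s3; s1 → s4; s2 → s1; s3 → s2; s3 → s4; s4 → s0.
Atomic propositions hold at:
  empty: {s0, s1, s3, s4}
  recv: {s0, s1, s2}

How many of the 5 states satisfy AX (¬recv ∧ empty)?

2

Sat(¬recv) = {s3, s4}
Sat(¬recv ∧ empty) = {s3, s4}
Sat(AX (¬recv ∧ empty)) = {s : every successor in {s3, s4}} = {s0, s1}
|Sat(AX (¬recv ∧ empty))| = |{s0, s1}| = 2.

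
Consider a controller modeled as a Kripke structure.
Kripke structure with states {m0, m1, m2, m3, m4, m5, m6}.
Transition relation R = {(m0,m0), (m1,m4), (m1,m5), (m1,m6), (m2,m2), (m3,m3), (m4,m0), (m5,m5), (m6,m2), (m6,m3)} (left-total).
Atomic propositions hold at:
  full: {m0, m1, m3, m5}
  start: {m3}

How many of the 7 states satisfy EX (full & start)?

Sat(full & start) = {m3}
Sat(EX (full & start)) = {s : some successor in {m3}} = {m3, m6}
|Sat(EX (full & start))| = |{m3, m6}| = 2.

2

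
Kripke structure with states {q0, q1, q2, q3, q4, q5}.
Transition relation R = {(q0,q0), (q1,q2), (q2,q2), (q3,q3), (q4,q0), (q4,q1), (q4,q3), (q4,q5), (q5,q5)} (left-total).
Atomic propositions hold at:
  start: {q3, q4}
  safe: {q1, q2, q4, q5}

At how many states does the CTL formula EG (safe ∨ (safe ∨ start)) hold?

5

Sat(safe ∨ start) = {q1, q2, q3, q4, q5}
Sat(safe ∨ (safe ∨ start)) = {q1, q2, q3, q4, q5}
EG (safe ∨ (safe ∨ start)): greatest fixpoint, start Z0 = {q1, q2, q3, q4, q5}, keep only states in Sat with some successor in Z. Already a fixed point.
Sat(EG (safe ∨ (safe ∨ start))) = {q1, q2, q3, q4, q5}
|Sat(EG (safe ∨ (safe ∨ start)))| = |{q1, q2, q3, q4, q5}| = 5.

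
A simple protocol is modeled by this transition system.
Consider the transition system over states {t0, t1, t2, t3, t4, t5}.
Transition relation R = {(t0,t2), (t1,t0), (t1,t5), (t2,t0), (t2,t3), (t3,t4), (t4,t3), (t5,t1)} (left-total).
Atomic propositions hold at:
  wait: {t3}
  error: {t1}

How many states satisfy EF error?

EF error: least fixpoint, start Z0 = {t1}, add states with some successor in Z. Z1 = {t1, t5}; fixed.
Sat(EF error) = {t1, t5}
|Sat(EF error)| = |{t1, t5}| = 2.

2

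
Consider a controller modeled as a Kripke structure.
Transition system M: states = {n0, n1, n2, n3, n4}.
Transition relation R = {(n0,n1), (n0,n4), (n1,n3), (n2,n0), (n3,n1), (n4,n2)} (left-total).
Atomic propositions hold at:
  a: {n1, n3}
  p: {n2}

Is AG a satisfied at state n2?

AG a: greatest fixpoint, start Z0 = {n1, n3}, keep only states in Sat with every successor in Z. Already a fixed point.
Sat(AG a) = {n1, n3}
n2 ∉ Sat(AG a) = {n1, n3}, so the formula does not hold at n2.

No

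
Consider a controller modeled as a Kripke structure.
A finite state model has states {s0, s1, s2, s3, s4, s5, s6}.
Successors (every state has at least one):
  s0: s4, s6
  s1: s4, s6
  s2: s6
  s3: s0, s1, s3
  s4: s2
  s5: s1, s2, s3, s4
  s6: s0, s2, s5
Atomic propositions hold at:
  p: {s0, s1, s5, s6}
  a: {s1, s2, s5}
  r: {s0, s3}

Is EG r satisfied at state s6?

No

EG r: greatest fixpoint, start Z0 = {s0, s3}, keep only states in Sat with some successor in Z. Z1 = {s3}; fixed.
Sat(EG r) = {s3}
s6 ∉ Sat(EG r) = {s3}, so the formula does not hold at s6.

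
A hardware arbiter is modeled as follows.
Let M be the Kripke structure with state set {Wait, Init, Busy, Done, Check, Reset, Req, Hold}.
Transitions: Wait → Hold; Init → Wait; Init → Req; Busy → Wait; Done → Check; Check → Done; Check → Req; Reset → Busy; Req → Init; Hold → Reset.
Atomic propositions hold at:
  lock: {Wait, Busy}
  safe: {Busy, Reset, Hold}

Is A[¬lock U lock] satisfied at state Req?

Sat(¬lock) = {Init, Done, Check, Reset, Req, Hold}
A[¬lock U lock]: least fixpoint, start Z0 = Sat(lock) = {Wait, Busy}, add states in Sat(¬lock) with every successor in Z. Z1 = {Wait, Busy, Reset}; Z2 = {Wait, Busy, Reset, Hold}; fixed.
Sat(A[¬lock U lock]) = {Wait, Busy, Reset, Hold}
Req ∉ Sat(A[¬lock U lock]) = {Wait, Busy, Reset, Hold}, so the formula does not hold at Req.

No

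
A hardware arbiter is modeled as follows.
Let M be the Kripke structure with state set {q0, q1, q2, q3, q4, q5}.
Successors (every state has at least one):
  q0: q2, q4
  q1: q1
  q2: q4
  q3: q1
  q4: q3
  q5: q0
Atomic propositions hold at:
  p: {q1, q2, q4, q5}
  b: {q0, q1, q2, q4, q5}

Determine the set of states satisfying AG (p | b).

Sat(p | b) = {q0, q1, q2, q4, q5}
AG (p | b): greatest fixpoint, start Z0 = {q0, q1, q2, q4, q5}, keep only states in Sat with every successor in Z. Z1 = {q0, q1, q2, q5}; Z2 = {q1, q5}; Z3 = {q1}; fixed.
Sat(AG (p | b)) = {q1}

{q1}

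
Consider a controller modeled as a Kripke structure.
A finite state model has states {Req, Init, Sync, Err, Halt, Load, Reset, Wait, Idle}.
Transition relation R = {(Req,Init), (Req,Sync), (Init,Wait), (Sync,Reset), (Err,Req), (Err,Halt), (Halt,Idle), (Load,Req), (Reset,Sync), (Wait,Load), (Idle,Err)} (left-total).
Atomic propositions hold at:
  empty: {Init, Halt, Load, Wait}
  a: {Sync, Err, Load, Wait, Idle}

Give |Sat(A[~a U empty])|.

Sat(~a) = {Req, Init, Halt, Reset}
A[~a U empty]: least fixpoint, start Z0 = Sat(empty) = {Init, Halt, Load, Wait}, add states in Sat(~a) with every successor in Z. Already a fixed point.
Sat(A[~a U empty]) = {Init, Halt, Load, Wait}
|Sat(A[~a U empty])| = |{Init, Halt, Load, Wait}| = 4.

4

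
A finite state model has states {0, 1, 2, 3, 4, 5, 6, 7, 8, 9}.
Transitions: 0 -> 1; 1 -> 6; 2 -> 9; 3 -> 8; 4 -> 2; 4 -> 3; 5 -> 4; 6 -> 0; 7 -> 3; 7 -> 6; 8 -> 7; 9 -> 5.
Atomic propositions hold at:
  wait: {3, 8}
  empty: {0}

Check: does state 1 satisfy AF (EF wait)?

EF wait: least fixpoint, start Z0 = {3, 8}, add states with some successor in Z. Z1 = {3, 4, 7, 8}; Z2 = {3, 4, 5, 7, 8}; Z3 = {3, 4, 5, 7, 8, 9}; Z4 = {2, 3, 4, 5, 7, 8, 9}; fixed.
Sat(EF wait) = {2, 3, 4, 5, 7, 8, 9}
AF (EF wait): least fixpoint, start Z0 = {2, 3, 4, 5, 7, 8, 9}, add states with every successor in Z. Already a fixed point.
Sat(AF (EF wait)) = {2, 3, 4, 5, 7, 8, 9}
1 ∉ Sat(AF (EF wait)) = {2, 3, 4, 5, 7, 8, 9}, so the formula does not hold at 1.

No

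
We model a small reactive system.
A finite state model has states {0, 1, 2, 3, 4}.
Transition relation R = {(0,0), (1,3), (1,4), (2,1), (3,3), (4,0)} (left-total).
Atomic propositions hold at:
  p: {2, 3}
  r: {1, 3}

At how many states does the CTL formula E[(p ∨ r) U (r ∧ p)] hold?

3

Sat(p ∨ r) = {1, 2, 3}
Sat(r ∧ p) = {3}
E[(p ∨ r) U (r ∧ p)]: least fixpoint, start Z0 = Sat((r ∧ p)) = {3}, add states in Sat(p ∨ r) with some successor in Z. Z1 = {1, 3}; Z2 = {1, 2, 3}; fixed.
Sat(E[(p ∨ r) U (r ∧ p)]) = {1, 2, 3}
|Sat(E[(p ∨ r) U (r ∧ p)])| = |{1, 2, 3}| = 3.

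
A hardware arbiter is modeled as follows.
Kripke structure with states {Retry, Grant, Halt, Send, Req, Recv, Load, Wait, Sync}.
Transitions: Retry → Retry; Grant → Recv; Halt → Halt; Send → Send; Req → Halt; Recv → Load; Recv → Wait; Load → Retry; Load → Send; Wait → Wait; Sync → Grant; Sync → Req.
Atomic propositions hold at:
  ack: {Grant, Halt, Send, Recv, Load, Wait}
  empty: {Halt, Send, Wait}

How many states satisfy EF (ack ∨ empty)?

Sat(ack ∨ empty) = {Grant, Halt, Send, Recv, Load, Wait}
EF (ack ∨ empty): least fixpoint, start Z0 = {Grant, Halt, Send, Recv, Load, Wait}, add states with some successor in Z. Z1 = {Grant, Halt, Send, Req, Recv, Load, Wait, Sync}; fixed.
Sat(EF (ack ∨ empty)) = {Grant, Halt, Send, Req, Recv, Load, Wait, Sync}
|Sat(EF (ack ∨ empty))| = |{Grant, Halt, Send, Req, Recv, Load, Wait, Sync}| = 8.

8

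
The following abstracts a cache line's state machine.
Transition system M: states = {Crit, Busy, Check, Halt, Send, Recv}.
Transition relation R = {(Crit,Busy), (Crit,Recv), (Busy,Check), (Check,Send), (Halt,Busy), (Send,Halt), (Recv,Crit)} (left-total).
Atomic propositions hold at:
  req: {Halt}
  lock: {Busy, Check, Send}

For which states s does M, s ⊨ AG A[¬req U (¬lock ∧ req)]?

{Busy, Check, Halt, Send}

Sat(¬req) = {Crit, Busy, Check, Send, Recv}
Sat(¬lock) = {Crit, Halt, Recv}
Sat(¬lock ∧ req) = {Halt}
A[¬req U (¬lock ∧ req)]: least fixpoint, start Z0 = Sat((¬lock ∧ req)) = {Halt}, add states in Sat(¬req) with every successor in Z. Z1 = {Halt, Send}; Z2 = {Check, Halt, Send}; Z3 = {Busy, Check, Halt, Send}; fixed.
Sat(A[¬req U (¬lock ∧ req)]) = {Busy, Check, Halt, Send}
AG A[¬req U (¬lock ∧ req)]: greatest fixpoint, start Z0 = {Busy, Check, Halt, Send}, keep only states in Sat with every successor in Z. Already a fixed point.
Sat(AG A[¬req U (¬lock ∧ req)]) = {Busy, Check, Halt, Send}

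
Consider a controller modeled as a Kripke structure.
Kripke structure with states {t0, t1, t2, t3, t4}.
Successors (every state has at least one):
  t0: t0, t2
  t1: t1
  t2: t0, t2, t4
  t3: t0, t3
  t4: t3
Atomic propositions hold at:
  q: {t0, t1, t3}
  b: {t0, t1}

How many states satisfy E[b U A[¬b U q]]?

Sat(¬b) = {t2, t3, t4}
A[¬b U q]: least fixpoint, start Z0 = Sat(q) = {t0, t1, t3}, add states in Sat(¬b) with every successor in Z. Z1 = {t0, t1, t3, t4}; fixed.
Sat(A[¬b U q]) = {t0, t1, t3, t4}
E[b U A[¬b U q]]: least fixpoint, start Z0 = Sat(A[¬b U q]) = {t0, t1, t3, t4}, add states in Sat(b) with some successor in Z. Already a fixed point.
Sat(E[b U A[¬b U q]]) = {t0, t1, t3, t4}
|Sat(E[b U A[¬b U q]])| = |{t0, t1, t3, t4}| = 4.

4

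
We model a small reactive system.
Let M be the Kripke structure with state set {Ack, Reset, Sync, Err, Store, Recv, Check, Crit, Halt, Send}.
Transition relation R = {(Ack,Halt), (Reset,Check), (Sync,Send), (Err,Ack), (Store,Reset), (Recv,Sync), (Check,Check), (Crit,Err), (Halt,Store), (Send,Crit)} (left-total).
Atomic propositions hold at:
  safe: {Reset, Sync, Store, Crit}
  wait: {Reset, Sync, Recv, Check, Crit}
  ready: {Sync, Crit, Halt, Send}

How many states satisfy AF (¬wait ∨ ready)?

8

Sat(¬wait) = {Ack, Err, Store, Halt, Send}
Sat(¬wait ∨ ready) = {Ack, Sync, Err, Store, Crit, Halt, Send}
AF (¬wait ∨ ready): least fixpoint, start Z0 = {Ack, Sync, Err, Store, Crit, Halt, Send}, add states with every successor in Z. Z1 = {Ack, Sync, Err, Store, Recv, Crit, Halt, Send}; fixed.
Sat(AF (¬wait ∨ ready)) = {Ack, Sync, Err, Store, Recv, Crit, Halt, Send}
|Sat(AF (¬wait ∨ ready))| = |{Ack, Sync, Err, Store, Recv, Crit, Halt, Send}| = 8.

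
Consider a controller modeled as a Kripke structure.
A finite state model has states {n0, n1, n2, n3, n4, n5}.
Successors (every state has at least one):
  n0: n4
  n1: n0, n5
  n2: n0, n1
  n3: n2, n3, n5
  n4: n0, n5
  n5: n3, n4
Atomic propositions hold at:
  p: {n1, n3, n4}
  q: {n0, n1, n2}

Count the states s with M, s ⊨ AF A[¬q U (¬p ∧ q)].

2

Sat(¬q) = {n3, n4, n5}
Sat(¬p) = {n0, n2, n5}
Sat(¬p ∧ q) = {n0, n2}
A[¬q U (¬p ∧ q)]: least fixpoint, start Z0 = Sat((¬p ∧ q)) = {n0, n2}, add states in Sat(¬q) with every successor in Z. Already a fixed point.
Sat(A[¬q U (¬p ∧ q)]) = {n0, n2}
AF A[¬q U (¬p ∧ q)]: least fixpoint, start Z0 = {n0, n2}, add states with every successor in Z. Already a fixed point.
Sat(AF A[¬q U (¬p ∧ q)]) = {n0, n2}
|Sat(AF A[¬q U (¬p ∧ q)])| = |{n0, n2}| = 2.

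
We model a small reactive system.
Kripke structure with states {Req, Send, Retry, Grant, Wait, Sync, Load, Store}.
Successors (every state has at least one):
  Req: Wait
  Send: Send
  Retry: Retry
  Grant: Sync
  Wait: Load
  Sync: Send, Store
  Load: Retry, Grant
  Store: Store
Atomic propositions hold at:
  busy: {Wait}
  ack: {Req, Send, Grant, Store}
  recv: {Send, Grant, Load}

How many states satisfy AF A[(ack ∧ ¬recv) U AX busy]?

1

Sat(¬recv) = {Req, Retry, Wait, Sync, Store}
Sat(ack ∧ ¬recv) = {Req, Store}
Sat(AX busy) = {s : every successor in {Wait}} = {Req}
A[(ack ∧ ¬recv) U AX busy]: least fixpoint, start Z0 = Sat(AX busy) = {Req}, add states in Sat(ack ∧ ¬recv) with every successor in Z. Already a fixed point.
Sat(A[(ack ∧ ¬recv) U AX busy]) = {Req}
AF A[(ack ∧ ¬recv) U AX busy]: least fixpoint, start Z0 = {Req}, add states with every successor in Z. Already a fixed point.
Sat(AF A[(ack ∧ ¬recv) U AX busy]) = {Req}
|Sat(AF A[(ack ∧ ¬recv) U AX busy])| = |{Req}| = 1.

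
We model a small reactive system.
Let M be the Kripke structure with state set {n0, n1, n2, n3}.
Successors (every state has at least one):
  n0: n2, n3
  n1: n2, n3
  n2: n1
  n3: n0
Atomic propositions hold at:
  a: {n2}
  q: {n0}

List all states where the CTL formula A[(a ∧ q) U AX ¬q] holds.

{n0, n1, n2}

Sat(a ∧ q) = ∅
Sat(¬q) = {n1, n2, n3}
Sat(AX ¬q) = {s : every successor in {n1, n2, n3}} = {n0, n1, n2}
A[(a ∧ q) U AX ¬q]: least fixpoint, start Z0 = Sat(AX ¬q) = {n0, n1, n2}, add states in Sat(a ∧ q) with every successor in Z. Already a fixed point.
Sat(A[(a ∧ q) U AX ¬q]) = {n0, n1, n2}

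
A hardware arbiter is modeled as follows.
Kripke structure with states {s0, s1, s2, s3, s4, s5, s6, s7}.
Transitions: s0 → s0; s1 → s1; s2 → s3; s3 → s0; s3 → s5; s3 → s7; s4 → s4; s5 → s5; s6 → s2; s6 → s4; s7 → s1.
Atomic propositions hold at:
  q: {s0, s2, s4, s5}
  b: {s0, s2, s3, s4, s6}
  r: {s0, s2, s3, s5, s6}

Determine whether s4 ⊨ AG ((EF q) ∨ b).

EF q: least fixpoint, start Z0 = {s0, s2, s4, s5}, add states with some successor in Z. Z1 = {s0, s2, s3, s4, s5, s6}; fixed.
Sat(EF q) = {s0, s2, s3, s4, s5, s6}
Sat((EF q) ∨ b) = {s0, s2, s3, s4, s5, s6}
AG ((EF q) ∨ b): greatest fixpoint, start Z0 = {s0, s2, s3, s4, s5, s6}, keep only states in Sat with every successor in Z. Z1 = {s0, s2, s4, s5, s6}; Z2 = {s0, s4, s5, s6}; Z3 = {s0, s4, s5}; fixed.
Sat(AG ((EF q) ∨ b)) = {s0, s4, s5}
s4 ∈ Sat(AG ((EF q) ∨ b)) = {s0, s4, s5}, so the formula holds at s4.

Yes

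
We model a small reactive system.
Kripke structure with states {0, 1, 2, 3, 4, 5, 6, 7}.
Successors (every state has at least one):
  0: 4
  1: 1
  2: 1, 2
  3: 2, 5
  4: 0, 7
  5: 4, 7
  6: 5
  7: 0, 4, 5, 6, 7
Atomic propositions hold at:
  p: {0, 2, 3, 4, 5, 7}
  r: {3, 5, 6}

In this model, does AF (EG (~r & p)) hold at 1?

No

Sat(~r) = {0, 1, 2, 4, 7}
Sat(~r & p) = {0, 2, 4, 7}
EG (~r & p): greatest fixpoint, start Z0 = {0, 2, 4, 7}, keep only states in Sat with some successor in Z. Already a fixed point.
Sat(EG (~r & p)) = {0, 2, 4, 7}
AF (EG (~r & p)): least fixpoint, start Z0 = {0, 2, 4, 7}, add states with every successor in Z. Z1 = {0, 2, 4, 5, 7}; Z2 = {0, 2, 3, 4, 5, 6, 7}; fixed.
Sat(AF (EG (~r & p))) = {0, 2, 3, 4, 5, 6, 7}
1 ∉ Sat(AF (EG (~r & p))) = {0, 2, 3, 4, 5, 6, 7}, so the formula does not hold at 1.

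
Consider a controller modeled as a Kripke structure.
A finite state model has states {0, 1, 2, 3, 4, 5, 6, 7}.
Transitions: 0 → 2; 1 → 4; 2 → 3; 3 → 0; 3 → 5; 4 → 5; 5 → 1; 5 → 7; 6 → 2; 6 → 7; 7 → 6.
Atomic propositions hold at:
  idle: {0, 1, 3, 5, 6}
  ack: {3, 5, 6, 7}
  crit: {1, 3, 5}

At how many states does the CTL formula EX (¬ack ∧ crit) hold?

1

Sat(¬ack) = {0, 1, 2, 4}
Sat(¬ack ∧ crit) = {1}
Sat(EX (¬ack ∧ crit)) = {s : some successor in {1}} = {5}
|Sat(EX (¬ack ∧ crit))| = |{5}| = 1.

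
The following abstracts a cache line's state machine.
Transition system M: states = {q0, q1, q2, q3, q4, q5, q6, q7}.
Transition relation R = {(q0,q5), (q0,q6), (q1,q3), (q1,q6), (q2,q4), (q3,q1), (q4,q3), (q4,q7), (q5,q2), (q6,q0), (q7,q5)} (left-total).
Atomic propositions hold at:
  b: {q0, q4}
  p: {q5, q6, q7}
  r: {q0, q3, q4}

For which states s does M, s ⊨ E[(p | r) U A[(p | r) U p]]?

Sat(p | r) = {q0, q3, q4, q5, q6, q7}
A[(p | r) U p]: least fixpoint, start Z0 = Sat(p) = {q5, q6, q7}, add states in Sat(p | r) with every successor in Z. Z1 = {q0, q5, q6, q7}; fixed.
Sat(A[(p | r) U p]) = {q0, q5, q6, q7}
E[(p | r) U A[(p | r) U p]]: least fixpoint, start Z0 = Sat(A[(p | r) U p]) = {q0, q5, q6, q7}, add states in Sat(p | r) with some successor in Z. Z1 = {q0, q4, q5, q6, q7}; fixed.
Sat(E[(p | r) U A[(p | r) U p]]) = {q0, q4, q5, q6, q7}

{q0, q4, q5, q6, q7}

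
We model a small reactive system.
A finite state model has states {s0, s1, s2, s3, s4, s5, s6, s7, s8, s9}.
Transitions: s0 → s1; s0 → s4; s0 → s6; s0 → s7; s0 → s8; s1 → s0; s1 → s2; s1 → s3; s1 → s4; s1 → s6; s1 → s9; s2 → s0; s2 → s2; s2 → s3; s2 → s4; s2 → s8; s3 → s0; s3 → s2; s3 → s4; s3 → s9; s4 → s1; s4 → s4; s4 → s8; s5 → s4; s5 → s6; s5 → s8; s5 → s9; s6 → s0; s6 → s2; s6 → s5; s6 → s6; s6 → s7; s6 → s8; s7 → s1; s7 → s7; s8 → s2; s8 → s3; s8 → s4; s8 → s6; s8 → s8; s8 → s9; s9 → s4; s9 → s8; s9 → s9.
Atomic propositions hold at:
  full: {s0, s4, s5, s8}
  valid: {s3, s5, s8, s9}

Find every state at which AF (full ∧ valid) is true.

Sat(full ∧ valid) = {s5, s8}
AF (full ∧ valid): least fixpoint, start Z0 = {s5, s8}, add states with every successor in Z. Already a fixed point.
Sat(AF (full ∧ valid)) = {s5, s8}

{s5, s8}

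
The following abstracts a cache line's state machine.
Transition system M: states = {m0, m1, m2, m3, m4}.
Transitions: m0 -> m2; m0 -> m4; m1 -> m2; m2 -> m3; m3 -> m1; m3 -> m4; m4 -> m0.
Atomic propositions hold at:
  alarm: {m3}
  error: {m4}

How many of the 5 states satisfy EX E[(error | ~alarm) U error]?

Sat(~alarm) = {m0, m1, m2, m4}
Sat(error | ~alarm) = {m0, m1, m2, m4}
E[(error | ~alarm) U error]: least fixpoint, start Z0 = Sat(error) = {m4}, add states in Sat(error | ~alarm) with some successor in Z. Z1 = {m0, m4}; fixed.
Sat(E[(error | ~alarm) U error]) = {m0, m4}
Sat(EX E[(error | ~alarm) U error]) = {s : some successor in {m0, m4}} = {m0, m3, m4}
|Sat(EX E[(error | ~alarm) U error])| = |{m0, m3, m4}| = 3.

3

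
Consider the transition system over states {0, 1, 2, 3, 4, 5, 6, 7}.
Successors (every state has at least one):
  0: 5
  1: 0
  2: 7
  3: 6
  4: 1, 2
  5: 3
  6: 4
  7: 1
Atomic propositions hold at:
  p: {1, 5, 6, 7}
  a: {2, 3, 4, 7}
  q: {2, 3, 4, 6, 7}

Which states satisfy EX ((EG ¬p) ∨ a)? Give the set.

Sat(¬p) = {0, 2, 3, 4}
EG ¬p: greatest fixpoint, start Z0 = {0, 2, 3, 4}, keep only states in Sat with some successor in Z. Z1 = {4}; Z2 = ∅; fixed.
Sat(EG ¬p) = ∅
Sat((EG ¬p) ∨ a) = {2, 3, 4, 7}
Sat(EX ((EG ¬p) ∨ a)) = {s : some successor in {2, 3, 4, 7}} = {2, 4, 5, 6}

{2, 4, 5, 6}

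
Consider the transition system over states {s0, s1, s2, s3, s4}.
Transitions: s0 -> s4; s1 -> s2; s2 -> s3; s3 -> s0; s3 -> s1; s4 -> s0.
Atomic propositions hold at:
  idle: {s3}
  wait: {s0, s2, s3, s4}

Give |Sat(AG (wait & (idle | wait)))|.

2

Sat(idle | wait) = {s0, s2, s3, s4}
Sat(wait & (idle | wait)) = {s0, s2, s3, s4}
AG (wait & (idle | wait)): greatest fixpoint, start Z0 = {s0, s2, s3, s4}, keep only states in Sat with every successor in Z. Z1 = {s0, s2, s4}; Z2 = {s0, s4}; fixed.
Sat(AG (wait & (idle | wait))) = {s0, s4}
|Sat(AG (wait & (idle | wait)))| = |{s0, s4}| = 2.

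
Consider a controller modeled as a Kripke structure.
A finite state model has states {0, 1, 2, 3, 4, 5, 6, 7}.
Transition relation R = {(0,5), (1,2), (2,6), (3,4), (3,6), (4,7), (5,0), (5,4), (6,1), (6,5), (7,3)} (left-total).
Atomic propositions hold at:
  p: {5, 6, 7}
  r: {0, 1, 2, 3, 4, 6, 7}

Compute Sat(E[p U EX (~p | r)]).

Sat(~p) = {0, 1, 2, 3, 4}
Sat(~p | r) = {0, 1, 2, 3, 4, 6, 7}
Sat(EX (~p | r)) = {s : some successor in {0, 1, 2, 3, 4, 6, 7}} = {1, 2, 3, 4, 5, 6, 7}
E[p U EX (~p | r)]: least fixpoint, start Z0 = Sat(EX (~p | r)) = {1, 2, 3, 4, 5, 6, 7}, add states in Sat(p) with some successor in Z. Already a fixed point.
Sat(E[p U EX (~p | r)]) = {1, 2, 3, 4, 5, 6, 7}

{1, 2, 3, 4, 5, 6, 7}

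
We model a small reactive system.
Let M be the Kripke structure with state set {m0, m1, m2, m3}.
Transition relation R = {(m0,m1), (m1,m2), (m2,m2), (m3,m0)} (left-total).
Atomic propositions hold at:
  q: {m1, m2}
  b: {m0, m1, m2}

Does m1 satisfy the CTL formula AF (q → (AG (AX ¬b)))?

No

Sat(¬b) = {m3}
Sat(AX ¬b) = {s : every successor in {m3}} = ∅
AG (AX ¬b): greatest fixpoint, start Z0 = ∅, keep only states in Sat with every successor in Z. Already a fixed point.
Sat(AG (AX ¬b)) = ∅
Sat(q → (AG (AX ¬b))) = {m0, m3}
AF (q → (AG (AX ¬b))): least fixpoint, start Z0 = {m0, m3}, add states with every successor in Z. Already a fixed point.
Sat(AF (q → (AG (AX ¬b)))) = {m0, m3}
m1 ∉ Sat(AF (q → (AG (AX ¬b)))) = {m0, m3}, so the formula does not hold at m1.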